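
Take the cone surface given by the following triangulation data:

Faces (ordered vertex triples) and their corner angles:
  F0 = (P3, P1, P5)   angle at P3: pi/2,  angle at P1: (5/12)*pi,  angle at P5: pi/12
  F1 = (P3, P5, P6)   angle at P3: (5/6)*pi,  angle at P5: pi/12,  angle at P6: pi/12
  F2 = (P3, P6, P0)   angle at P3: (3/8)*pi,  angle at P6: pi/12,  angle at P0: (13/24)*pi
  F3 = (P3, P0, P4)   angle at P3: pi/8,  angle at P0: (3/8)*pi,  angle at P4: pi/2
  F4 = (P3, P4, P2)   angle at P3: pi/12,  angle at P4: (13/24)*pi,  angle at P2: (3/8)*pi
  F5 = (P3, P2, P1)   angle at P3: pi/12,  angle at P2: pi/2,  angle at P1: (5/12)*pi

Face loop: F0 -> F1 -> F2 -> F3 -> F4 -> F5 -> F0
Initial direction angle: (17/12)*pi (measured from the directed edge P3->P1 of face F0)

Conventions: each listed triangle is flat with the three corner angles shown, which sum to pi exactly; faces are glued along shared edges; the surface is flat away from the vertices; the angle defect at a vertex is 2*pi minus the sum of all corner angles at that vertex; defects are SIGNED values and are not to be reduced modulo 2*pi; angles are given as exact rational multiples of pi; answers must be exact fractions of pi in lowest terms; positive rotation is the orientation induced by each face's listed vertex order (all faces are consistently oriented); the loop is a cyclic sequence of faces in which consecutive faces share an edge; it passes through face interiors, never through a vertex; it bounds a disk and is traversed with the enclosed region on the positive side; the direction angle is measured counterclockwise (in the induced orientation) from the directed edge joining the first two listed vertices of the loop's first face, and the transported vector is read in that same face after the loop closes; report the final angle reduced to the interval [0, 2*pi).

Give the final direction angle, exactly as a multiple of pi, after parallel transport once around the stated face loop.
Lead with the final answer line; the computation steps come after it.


Answer: final direction angle = (17/12)*pi

enclosed vertex P3: corner angles sum to 2*pi, defect = 2*pi - 2*pi = 0
by Gauss-Bonnet the loop rotates the vector by the enclosed defect sum (positive orientation, mod 2*pi)
final angle = (17/12)*pi + 0 = (17/12)*pi (mod 2*pi)


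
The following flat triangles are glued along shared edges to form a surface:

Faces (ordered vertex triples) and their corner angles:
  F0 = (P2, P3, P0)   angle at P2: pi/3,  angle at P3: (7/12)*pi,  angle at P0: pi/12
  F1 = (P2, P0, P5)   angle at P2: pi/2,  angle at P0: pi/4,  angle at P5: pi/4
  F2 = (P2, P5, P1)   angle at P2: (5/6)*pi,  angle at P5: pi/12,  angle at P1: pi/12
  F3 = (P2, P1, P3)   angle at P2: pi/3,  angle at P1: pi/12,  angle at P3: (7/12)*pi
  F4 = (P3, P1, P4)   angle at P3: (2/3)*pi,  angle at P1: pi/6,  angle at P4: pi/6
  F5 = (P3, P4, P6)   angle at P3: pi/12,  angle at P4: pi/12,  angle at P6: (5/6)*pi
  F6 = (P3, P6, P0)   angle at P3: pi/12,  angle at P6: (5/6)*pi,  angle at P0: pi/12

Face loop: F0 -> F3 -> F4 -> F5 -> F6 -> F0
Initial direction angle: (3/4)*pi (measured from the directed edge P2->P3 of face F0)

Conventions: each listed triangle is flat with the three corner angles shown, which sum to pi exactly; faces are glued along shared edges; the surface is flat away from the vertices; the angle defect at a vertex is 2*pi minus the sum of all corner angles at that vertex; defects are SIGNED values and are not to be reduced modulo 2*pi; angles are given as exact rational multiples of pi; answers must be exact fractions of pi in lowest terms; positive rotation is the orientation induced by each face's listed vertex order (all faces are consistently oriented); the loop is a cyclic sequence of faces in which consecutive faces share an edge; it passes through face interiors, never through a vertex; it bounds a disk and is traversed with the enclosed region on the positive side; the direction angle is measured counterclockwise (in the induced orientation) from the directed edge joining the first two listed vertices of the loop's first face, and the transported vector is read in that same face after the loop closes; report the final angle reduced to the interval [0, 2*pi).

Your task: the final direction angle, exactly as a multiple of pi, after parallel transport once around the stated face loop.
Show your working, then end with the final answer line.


enclosed vertex P3: corner angles sum to 2*pi, defect = 2*pi - 2*pi = 0
transport around the loop rotates by the sum of enclosed defects; add to the initial angle mod 2*pi
final angle = (3/4)*pi + 0 = (3/4)*pi (mod 2*pi)

Answer: final direction angle = (3/4)*pi


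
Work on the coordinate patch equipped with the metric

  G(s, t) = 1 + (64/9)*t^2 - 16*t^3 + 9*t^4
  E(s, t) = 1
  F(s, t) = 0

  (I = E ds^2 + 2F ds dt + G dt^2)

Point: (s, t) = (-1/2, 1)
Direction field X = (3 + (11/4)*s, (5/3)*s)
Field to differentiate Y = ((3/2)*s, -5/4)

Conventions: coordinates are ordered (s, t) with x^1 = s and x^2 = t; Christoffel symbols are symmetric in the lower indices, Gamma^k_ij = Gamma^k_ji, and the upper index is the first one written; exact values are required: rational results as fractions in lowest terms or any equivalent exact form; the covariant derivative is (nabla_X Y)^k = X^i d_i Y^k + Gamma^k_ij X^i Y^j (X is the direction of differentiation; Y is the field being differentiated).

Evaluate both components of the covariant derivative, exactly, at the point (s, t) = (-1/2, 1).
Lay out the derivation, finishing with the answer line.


E = 1, F = 0, G = 10/9 at the point
E_s = 0, E_t = 0, F_s = 0, F_t = 0, G_s = 0, G_t = 20/9
EG - F^2 = 10/9;  g^inv = (9/10) * [[10/9, 0], [0, 1]]
first-kind symbols [ij,l] = (1/2)(d_i g_jl + d_j g_il - d_l g_ij): [ss,s] = E_s/2 = 0, [ss,t] = F_s - E_t/2 = 0, [st,s] = E_t/2 = 0, [st,t] = G_s/2 = 0, [tt,s] = F_t - G_s/2 = 0, [tt,t] = G_t/2 = 10/9
Gamma^s_ij = (G*[ij,s] - F*[ij,t])/(EG - F^2), Gamma^t_ij = (E*[ij,t] - F*[ij,s])/(EG - F^2)
Gamma_sss = 0, Gamma_sst = 0, Gamma_stt = 0, Gamma_tss = 0, Gamma_tst = 0, Gamma_ttt = 1
X = (13/8, -5/6), Y = (-3/4, -5/4) at the point

Answer: (nabla_X Y)^s = 39/16, (nabla_X Y)^t = 25/24


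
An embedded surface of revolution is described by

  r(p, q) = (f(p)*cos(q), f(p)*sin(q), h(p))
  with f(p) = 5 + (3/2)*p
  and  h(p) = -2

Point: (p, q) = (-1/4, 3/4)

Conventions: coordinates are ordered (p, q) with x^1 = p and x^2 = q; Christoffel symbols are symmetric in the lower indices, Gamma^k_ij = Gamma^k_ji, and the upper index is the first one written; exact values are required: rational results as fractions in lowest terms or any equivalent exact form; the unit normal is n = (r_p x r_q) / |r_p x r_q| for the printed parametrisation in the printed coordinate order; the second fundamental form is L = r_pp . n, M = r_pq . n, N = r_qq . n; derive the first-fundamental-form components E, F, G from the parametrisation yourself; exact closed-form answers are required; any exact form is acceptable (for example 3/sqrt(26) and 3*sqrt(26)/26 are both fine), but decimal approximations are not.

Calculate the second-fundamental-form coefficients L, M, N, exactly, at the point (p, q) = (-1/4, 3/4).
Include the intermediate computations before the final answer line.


f = 37/8, f' = 3/2, f'' = 0, h' = 0, h'' = 0
E = 9/4, F = 0, G = 1369/64; answer radicand W^2 = 9/4
unnormalised second-form numerators: l = 0, m = 0, n = 0; L = l/sqrt(9/4), and similarly M = m/sqrt(W^2), N = n/sqrt(W^2)

Answer: L = 0, M = 0, N = 0


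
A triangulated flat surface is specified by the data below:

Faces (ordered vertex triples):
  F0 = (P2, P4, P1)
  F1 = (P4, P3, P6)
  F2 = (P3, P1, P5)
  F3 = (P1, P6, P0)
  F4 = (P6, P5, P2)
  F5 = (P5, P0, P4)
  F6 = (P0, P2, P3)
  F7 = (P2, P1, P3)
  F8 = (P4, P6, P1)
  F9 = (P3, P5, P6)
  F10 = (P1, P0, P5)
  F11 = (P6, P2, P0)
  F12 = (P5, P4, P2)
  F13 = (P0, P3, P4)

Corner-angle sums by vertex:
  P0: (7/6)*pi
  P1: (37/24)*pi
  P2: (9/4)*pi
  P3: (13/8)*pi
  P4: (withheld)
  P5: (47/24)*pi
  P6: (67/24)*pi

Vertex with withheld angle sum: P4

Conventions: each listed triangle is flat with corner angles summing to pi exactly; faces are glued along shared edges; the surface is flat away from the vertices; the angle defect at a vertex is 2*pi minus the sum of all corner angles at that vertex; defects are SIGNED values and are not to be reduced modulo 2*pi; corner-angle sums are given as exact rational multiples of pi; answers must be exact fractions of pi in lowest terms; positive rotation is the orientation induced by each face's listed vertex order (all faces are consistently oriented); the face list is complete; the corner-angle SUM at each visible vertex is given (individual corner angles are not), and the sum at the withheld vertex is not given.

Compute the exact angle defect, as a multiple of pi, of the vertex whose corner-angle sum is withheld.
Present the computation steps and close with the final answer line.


V = 7, E = 21, F = 14; chi = V - E + F = 0
Gauss-Bonnet: total defect = 2*pi*chi = 0; visible defects sum to (2/3)*pi

Answer: defect(P4) = (-2/3)*pi


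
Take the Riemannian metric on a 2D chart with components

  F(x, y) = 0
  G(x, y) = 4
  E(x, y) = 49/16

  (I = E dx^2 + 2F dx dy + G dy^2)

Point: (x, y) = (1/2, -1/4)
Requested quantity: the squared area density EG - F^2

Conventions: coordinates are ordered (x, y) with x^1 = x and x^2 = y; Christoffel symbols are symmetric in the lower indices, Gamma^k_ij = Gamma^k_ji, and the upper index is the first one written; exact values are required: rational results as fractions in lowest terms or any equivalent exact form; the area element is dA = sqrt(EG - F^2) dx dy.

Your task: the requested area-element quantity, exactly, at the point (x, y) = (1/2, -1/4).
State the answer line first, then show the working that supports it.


Answer: EG - F^2 = 49/4

E = 49/16, F = 0, G = 4; EG - F^2 = 49/4


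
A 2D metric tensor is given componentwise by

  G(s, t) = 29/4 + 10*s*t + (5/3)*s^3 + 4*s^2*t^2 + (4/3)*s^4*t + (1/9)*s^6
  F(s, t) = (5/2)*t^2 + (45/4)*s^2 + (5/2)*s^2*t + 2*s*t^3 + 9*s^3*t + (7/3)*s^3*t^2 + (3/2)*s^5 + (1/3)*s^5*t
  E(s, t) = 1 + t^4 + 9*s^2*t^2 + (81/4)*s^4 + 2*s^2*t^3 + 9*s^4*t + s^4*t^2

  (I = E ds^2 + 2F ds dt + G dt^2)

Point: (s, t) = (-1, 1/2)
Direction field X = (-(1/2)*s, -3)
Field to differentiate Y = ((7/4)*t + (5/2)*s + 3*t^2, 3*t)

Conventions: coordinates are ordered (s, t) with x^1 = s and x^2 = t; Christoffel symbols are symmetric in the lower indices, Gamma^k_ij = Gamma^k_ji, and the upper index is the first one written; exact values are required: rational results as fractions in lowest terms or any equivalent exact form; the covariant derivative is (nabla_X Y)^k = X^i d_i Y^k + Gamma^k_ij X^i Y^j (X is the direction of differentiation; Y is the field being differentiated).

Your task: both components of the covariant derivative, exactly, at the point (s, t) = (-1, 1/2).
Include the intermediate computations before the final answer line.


E = 457/16, F = 49/8, G = 85/36 at the point
E_s = -105, E_t = 21, F_s = -7/6, F_t = -49/6, G_s = 14/3, G_t = -14/3
EG - F^2 = 4309/144;  g^inv = (144/4309) * [[85/36, -49/8], [-49/8, 457/16]]
first-kind symbols [ij,l] = (1/2)(d_i g_jl + d_j g_il - d_l g_ij): [ss,s] = E_s/2 = -105/2, [ss,t] = F_s - E_t/2 = -35/3, [st,s] = E_t/2 = 21/2, [st,t] = G_s/2 = 7/3, [tt,s] = F_t - G_s/2 = -21/2, [tt,t] = G_t/2 = -7/3
Gamma^s_ij = (G*[ij,s] - F*[ij,t])/(EG - F^2), Gamma^t_ij = (E*[ij,t] - F*[ij,s])/(EG - F^2)
Gamma_sss = -7560/4309, Gamma_sst = 1512/4309, Gamma_stt = -1512/4309, Gamma_tss = -1680/4309, Gamma_tst = 336/4309, Gamma_ttt = -336/4309
X = (1/2, -3), Y = (-7/8, 3/2) at the point

Answer: (nabla_X Y)^s = -81605/8618, (nabla_X Y)^t = -35400/4309


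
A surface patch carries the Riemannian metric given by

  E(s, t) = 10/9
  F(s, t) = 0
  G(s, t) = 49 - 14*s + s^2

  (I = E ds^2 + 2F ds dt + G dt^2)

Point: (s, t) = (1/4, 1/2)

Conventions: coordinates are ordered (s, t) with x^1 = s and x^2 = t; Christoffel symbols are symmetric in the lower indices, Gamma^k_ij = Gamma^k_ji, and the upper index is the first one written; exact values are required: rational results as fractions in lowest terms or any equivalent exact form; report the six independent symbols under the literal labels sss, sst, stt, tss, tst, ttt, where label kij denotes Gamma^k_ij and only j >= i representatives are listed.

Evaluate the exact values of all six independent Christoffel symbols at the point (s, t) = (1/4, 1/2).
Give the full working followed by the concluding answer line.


E = 10/9, F = 0, G = 729/16 at the point
E_s = 0, E_t = 0, F_s = 0, F_t = 0, G_s = -27/2, G_t = 0
EG - F^2 = 405/8;  g^inv = (8/405) * [[729/16, 0], [0, 10/9]]
first-kind symbols [ij,l] = (1/2)(d_i g_jl + d_j g_il - d_l g_ij): [ss,s] = E_s/2 = 0, [ss,t] = F_s - E_t/2 = 0, [st,s] = E_t/2 = 0, [st,t] = G_s/2 = -27/4, [tt,s] = F_t - G_s/2 = 27/4, [tt,t] = G_t/2 = 0
Gamma^s_ij = (G*[ij,s] - F*[ij,t])/(EG - F^2), Gamma^t_ij = (E*[ij,t] - F*[ij,s])/(EG - F^2)

Answer: Gamma_sss = 0, Gamma_sst = 0, Gamma_stt = 243/40, Gamma_tss = 0, Gamma_tst = -4/27, Gamma_ttt = 0


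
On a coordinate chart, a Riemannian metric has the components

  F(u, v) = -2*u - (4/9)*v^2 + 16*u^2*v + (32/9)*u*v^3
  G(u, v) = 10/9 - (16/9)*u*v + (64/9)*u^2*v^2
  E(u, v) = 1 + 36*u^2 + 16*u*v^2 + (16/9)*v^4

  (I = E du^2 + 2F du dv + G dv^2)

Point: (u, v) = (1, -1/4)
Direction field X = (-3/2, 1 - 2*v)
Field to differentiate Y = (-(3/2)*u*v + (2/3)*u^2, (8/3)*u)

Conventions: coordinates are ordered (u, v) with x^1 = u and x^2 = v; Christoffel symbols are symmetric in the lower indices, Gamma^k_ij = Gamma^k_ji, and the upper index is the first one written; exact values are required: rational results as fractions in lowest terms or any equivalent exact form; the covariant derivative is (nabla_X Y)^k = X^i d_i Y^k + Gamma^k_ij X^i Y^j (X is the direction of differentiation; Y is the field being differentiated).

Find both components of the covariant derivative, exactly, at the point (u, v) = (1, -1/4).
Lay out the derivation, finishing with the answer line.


E = 5473/144, F = -73/12, G = 2 at the point
E_u = 73, E_v = -73/9, F_u = -181/18, F_v = 152/9, G_u = 4/3, G_v = -16/3
EG - F^2 = 5617/144;  g^inv = (144/5617) * [[2, 73/12], [73/12, 5473/144]]
first-kind symbols [ij,l] = (1/2)(d_i g_jl + d_j g_il - d_l g_ij): [uu,u] = E_u/2 = 73/2, [uu,v] = F_u - E_v/2 = -6, [uv,u] = E_v/2 = -73/18, [uv,v] = G_u/2 = 2/3, [vv,u] = F_v - G_u/2 = 146/9, [vv,v] = G_v/2 = -8/3
Gamma^u_ij = (G*[ij,u] - F*[ij,v])/(EG - F^2), Gamma^v_ij = (E*[ij,v] - F*[ij,u])/(EG - F^2)
Gamma_uuu = 5256/5617, Gamma_uuv = -584/5617, Gamma_uvv = 2336/5617, Gamma_vuu = -864/5617, Gamma_vuv = 96/5617, Gamma_vvv = -384/5617
X = (-3/2, 3/2), Y = (25/24, 8/3) at the point

Answer: (nabla_X Y)^u = -391629/89872, (nabla_X Y)^v = -22888/5617


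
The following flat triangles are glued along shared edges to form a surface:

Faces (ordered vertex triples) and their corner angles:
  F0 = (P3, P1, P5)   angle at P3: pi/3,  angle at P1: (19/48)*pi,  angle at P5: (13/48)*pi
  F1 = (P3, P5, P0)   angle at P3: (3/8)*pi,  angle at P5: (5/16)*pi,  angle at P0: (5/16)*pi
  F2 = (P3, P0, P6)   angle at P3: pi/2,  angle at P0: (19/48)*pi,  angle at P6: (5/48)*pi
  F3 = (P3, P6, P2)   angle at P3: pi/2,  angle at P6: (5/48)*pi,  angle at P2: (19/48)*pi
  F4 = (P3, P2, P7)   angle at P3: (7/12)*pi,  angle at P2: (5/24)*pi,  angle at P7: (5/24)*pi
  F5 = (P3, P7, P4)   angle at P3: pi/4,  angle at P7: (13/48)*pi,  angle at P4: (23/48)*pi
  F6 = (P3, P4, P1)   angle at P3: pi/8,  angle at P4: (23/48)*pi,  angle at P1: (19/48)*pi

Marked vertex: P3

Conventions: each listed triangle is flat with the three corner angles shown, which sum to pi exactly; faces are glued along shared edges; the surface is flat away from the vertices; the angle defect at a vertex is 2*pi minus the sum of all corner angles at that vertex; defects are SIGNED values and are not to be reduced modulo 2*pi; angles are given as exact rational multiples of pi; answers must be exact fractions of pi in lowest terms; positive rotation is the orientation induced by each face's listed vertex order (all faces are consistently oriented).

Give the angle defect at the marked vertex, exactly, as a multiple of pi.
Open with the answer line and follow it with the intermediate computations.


Answer: defect(P3) = (-2/3)*pi

Sum of corner angles at P3: (8/3)*pi
defect = 2*pi - (8/3)*pi


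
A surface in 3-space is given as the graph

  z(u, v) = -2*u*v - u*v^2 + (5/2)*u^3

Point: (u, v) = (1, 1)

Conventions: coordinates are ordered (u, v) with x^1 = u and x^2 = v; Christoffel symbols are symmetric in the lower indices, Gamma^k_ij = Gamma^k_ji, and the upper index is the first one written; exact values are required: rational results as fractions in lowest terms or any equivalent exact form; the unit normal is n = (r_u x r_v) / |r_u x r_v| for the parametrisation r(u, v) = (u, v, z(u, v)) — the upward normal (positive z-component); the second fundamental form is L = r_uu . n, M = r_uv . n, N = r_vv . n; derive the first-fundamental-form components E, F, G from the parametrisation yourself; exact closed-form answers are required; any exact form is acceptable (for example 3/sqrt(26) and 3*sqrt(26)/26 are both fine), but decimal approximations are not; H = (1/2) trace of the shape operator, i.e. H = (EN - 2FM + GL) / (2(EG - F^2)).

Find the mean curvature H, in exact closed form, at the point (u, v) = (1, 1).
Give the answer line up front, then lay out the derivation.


Answer: H = 274*sqrt(149)/22201

z_u = 9/2, z_v = -4, z_uu = 15, z_uv = -4, z_vv = -2
E = 85/4, F = -18, G = 17; answer radicand W^2 = 149/4
unnormalised second-form numerators: l = 15, m = -4, n = -2; L = l/sqrt(149/4), and similarly M = m/sqrt(W^2), N = n/sqrt(W^2)
H = (E*n - 2*F*m + G*l) / (2*(EG - F^2)*sqrt(W^2)); E*n - 2*F*m + G*l = 137/2, EG - F^2 = 149/4, so H = (137/149)/sqrt(149/4)


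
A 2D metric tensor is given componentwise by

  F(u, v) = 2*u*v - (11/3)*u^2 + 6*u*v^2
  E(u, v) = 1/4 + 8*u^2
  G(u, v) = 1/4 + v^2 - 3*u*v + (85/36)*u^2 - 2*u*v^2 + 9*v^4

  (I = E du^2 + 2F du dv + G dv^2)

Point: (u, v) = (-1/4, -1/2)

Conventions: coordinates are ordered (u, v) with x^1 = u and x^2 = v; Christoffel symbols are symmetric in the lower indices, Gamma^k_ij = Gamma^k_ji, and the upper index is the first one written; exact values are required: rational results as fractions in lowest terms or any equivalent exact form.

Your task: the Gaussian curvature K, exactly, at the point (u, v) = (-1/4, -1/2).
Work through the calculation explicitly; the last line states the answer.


E = 3/4, F = -17/48, G = 553/576, EG - F^2 = 685/1152 at the point
E_u = -4, E_v = 0, F_u = 7/3, F_v = 1, G_u = -13/72, G_v = -21/4
E_vv = 0, F_uv = -4, G_uu = 85/18
Brioschi: K = (det M1 - det M2) / (EG - F^2)^2 with the standard first/second-derivative matrices M1, M2.
M1 = [[-E_vv/2 + F_uv - G_uu/2, E_u/2, F_u - E_v/2], [F_v - G_u/2, E, F], [G_v/2, F, G]] = [[-229/36, -2, 7/3], [157/144, 3/4, -17/48], [-21/8, -17/48, 553/576]]; det M1 = 2995/20736
M2 = [[0, E_v/2, G_u/2], [E_v/2, E, F], [G_u/2, F, G]] = [[0, 0, -13/144], [0, 3/4, -17/48], [-13/144, -17/48, 553/576]]; det M2 = -169/27648
det M1 - det M2 = 12487/82944; K = 12487/82944 / (685/1152)^2 = 199792/469225

Answer: K = 199792/469225


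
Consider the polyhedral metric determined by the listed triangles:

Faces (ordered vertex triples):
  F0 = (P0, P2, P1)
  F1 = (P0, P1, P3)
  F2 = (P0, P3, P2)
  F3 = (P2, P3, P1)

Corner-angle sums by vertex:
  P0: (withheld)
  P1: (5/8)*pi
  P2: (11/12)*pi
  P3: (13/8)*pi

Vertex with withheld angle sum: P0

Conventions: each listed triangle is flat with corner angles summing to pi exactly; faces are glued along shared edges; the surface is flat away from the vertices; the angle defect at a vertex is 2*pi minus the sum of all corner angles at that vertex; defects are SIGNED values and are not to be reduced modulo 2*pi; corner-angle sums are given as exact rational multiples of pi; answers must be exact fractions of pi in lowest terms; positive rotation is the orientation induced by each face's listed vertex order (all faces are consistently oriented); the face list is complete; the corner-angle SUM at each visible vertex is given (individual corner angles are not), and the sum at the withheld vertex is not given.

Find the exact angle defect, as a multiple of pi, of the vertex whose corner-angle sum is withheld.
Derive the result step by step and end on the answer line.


V = 4, E = 6, F = 4; chi = V - E + F = 2
Gauss-Bonnet: total defect = 2*pi*chi = 4*pi; visible defects sum to (17/6)*pi

Answer: defect(P0) = (7/6)*pi


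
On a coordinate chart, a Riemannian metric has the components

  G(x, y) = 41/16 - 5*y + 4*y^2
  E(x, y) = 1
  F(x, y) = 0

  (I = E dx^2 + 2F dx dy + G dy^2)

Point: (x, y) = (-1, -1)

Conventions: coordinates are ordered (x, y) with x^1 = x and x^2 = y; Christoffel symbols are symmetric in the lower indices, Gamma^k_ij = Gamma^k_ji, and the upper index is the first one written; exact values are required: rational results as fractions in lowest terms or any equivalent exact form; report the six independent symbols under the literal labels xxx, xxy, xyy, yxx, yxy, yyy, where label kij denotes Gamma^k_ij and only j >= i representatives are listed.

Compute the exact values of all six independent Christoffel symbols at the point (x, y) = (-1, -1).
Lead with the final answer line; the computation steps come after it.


Answer: Gamma_xxx = 0, Gamma_xxy = 0, Gamma_xyy = 0, Gamma_yxx = 0, Gamma_yxy = 0, Gamma_yyy = -104/185

E = 1, F = 0, G = 185/16 at the point
E_x = 0, E_y = 0, F_x = 0, F_y = 0, G_x = 0, G_y = -13
EG - F^2 = 185/16;  g^inv = (16/185) * [[185/16, 0], [0, 1]]
first-kind symbols [ij,l] = (1/2)(d_i g_jl + d_j g_il - d_l g_ij): [xx,x] = E_x/2 = 0, [xx,y] = F_x - E_y/2 = 0, [xy,x] = E_y/2 = 0, [xy,y] = G_x/2 = 0, [yy,x] = F_y - G_x/2 = 0, [yy,y] = G_y/2 = -13/2
Gamma^x_ij = (G*[ij,x] - F*[ij,y])/(EG - F^2), Gamma^y_ij = (E*[ij,y] - F*[ij,x])/(EG - F^2)


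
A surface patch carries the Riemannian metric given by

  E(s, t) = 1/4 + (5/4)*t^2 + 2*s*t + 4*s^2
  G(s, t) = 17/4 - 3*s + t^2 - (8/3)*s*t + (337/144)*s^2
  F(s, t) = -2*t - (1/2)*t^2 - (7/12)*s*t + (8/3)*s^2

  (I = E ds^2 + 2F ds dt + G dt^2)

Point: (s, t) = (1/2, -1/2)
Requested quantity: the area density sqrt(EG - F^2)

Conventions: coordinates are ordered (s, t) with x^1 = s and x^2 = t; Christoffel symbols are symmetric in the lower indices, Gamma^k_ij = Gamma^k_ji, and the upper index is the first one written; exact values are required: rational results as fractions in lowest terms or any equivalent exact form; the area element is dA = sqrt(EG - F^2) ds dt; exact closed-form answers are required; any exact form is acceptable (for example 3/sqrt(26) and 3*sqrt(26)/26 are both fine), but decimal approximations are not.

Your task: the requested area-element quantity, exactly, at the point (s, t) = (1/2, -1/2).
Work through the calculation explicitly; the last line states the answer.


E = 17/16, F = 27/16, G = 2449/576; EG - F^2 = 15389/9216

Answer: sqrt(EG - F^2) = sqrt(15389)/96


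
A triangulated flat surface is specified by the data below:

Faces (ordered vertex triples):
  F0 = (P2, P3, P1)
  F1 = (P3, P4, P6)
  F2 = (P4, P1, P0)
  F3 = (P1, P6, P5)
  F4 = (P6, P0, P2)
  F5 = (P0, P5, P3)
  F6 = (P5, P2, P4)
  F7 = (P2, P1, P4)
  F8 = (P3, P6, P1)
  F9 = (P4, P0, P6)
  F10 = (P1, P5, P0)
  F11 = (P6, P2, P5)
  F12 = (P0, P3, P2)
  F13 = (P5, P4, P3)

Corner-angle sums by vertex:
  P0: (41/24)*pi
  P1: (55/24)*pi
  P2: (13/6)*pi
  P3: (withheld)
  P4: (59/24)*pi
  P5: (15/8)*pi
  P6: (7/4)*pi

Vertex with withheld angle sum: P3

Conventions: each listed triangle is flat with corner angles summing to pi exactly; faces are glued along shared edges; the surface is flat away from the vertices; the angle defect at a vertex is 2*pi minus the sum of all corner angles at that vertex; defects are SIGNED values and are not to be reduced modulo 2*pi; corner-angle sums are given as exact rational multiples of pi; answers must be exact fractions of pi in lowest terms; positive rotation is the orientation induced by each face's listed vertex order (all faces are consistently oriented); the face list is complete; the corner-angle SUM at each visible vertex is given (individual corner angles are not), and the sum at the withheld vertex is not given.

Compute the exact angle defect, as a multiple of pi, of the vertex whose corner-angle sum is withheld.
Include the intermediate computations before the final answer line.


V = 7, E = 21, F = 14; chi = V - E + F = 0
Gauss-Bonnet: total defect = 2*pi*chi = 0; visible defects sum to -pi/4

Answer: defect(P3) = pi/4


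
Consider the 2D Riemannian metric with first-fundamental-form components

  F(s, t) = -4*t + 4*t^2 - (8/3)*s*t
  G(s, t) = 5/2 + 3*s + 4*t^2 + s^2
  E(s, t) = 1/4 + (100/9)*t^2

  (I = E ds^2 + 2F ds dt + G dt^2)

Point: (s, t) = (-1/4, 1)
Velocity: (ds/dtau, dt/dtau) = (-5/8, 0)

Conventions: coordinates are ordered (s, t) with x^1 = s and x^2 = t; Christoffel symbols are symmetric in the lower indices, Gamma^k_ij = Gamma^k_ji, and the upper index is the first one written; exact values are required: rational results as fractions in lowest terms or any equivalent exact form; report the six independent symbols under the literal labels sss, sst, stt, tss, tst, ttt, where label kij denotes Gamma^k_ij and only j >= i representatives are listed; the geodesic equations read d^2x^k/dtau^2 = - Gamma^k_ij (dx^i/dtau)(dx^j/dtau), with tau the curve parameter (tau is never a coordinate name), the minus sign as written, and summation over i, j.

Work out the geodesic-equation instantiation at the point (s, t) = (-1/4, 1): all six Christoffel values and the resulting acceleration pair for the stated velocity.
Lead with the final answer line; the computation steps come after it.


Answer: Gamma_sss = 15872/113343, Gamma_sst = 36720/37781, Gamma_stt = 9903/37781, Gamma_tss = -811456/340029, Gamma_tst = 11740/113343, Gamma_ttt = 24864/37781; accelerations (d^2s/dtau^2, d^2t/dtau^2) = (-6200/113343, 316975/340029)

E = 409/36, F = 2/3, G = 93/16 at the point
E_s = 0, E_t = 200/9, F_s = -8/3, F_t = 14/3, G_s = 5/2, G_t = 8
EG - F^2 = 37781/576;  g^inv = (576/37781) * [[93/16, -2/3], [-2/3, 409/36]]
first-kind symbols [ij,l] = (1/2)(d_i g_jl + d_j g_il - d_l g_ij): [ss,s] = E_s/2 = 0, [ss,t] = F_s - E_t/2 = -124/9, [st,s] = E_t/2 = 100/9, [st,t] = G_s/2 = 5/4, [tt,s] = F_t - G_s/2 = 41/12, [tt,t] = G_t/2 = 4
Gamma^s_ij = (G*[ij,s] - F*[ij,t])/(EG - F^2), Gamma^t_ij = (E*[ij,t] - F*[ij,s])/(EG - F^2)
Gamma_sss = 15872/113343, Gamma_sst = 36720/37781, Gamma_stt = 9903/37781, Gamma_tss = -811456/340029, Gamma_tst = 11740/113343, Gamma_ttt = 24864/37781
d^2s/dtau^2 = -(Gamma_sss*(-5/8)^2 + 2*Gamma_sst*(-5/8)*(0) + Gamma_stt*(0)^2) = -6200/113343
d^2t/dtau^2 = -(Gamma_tss*(-5/8)^2 + 2*Gamma_tst*(-5/8)*(0) + Gamma_ttt*(0)^2) = 316975/340029


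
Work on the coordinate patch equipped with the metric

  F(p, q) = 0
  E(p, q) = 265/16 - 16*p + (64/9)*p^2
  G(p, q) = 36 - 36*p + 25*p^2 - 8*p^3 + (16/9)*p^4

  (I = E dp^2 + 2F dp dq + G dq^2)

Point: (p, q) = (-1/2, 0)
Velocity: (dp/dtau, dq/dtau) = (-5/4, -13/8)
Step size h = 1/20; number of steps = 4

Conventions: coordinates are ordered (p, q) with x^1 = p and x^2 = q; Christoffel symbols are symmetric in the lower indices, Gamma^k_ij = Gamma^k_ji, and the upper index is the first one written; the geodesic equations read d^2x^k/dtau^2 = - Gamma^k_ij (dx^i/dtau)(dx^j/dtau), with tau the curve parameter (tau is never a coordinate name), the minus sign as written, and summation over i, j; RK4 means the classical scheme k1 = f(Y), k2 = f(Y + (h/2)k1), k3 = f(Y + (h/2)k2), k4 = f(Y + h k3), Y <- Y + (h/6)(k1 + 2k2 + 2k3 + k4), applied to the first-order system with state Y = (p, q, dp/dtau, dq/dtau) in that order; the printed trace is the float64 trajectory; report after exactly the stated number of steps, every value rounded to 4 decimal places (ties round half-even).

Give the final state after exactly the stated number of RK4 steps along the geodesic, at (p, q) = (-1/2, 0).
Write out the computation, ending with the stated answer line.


f(Y) = (dp/dtau, dq/dtau, -Gamma^p_ij Y'^i Y'^j, -Gamma^q_ij Y'^i Y'^j) with the Gammas evaluated at the stage position; h = 0.050000; intermediate values shown to 6 dp
step 0: p = -0.5000, q = 0.0000, dp/dtau = -1.2500, dq/dtau = -1.6250
step 1:
  k1: at (p, q) = (-0.500000, 0.000000), (dp/dtau, dq/dtau) = (-1.250000, -1.625000); Gamma_ppp = -0.438703, Gamma_ppq = 0.000000, Gamma_pqq = 1.288690, Gamma_qpp = 0.000000, Gamma_qpq = -0.553191, Gamma_qqq = 0.000000; k1 = (-1.250000, -1.625000, -2.717473, 2.247340)
  k2: at (p, q) = (-0.531250, -0.040625), (dp/dtau, dq/dtau) = (-1.317937, -1.568816); Gamma_ppp = -0.435095, Gamma_ppq = 0.000000, Gamma_pqq = 1.300398, Gamma_qpp = 0.000000, Gamma_qpq = -0.554158, Gamma_qqq = 0.000000; k2 = (-1.317937, -1.568816, -2.444780, 2.291555)
  k3: at (p, q) = (-0.532948, -0.039220), (dp/dtau, dq/dtau) = (-1.311119, -1.567711); Gamma_ppp = -0.434898, Gamma_ppq = 0.000000, Gamma_pqq = 1.301034, Gamma_qpp = 0.000000, Gamma_qpq = -0.554204, Gamma_qqq = 0.000000; k3 = (-1.311119, -1.567711, -2.449970, 2.278285)
  k4: at (p, q) = (-0.565556, -0.078386), (dp/dtau, dq/dtau) = (-1.372499, -1.511086); Gamma_ppp = -0.431104, Gamma_ppq = 0.000000, Gamma_pqq = 1.313220, Gamma_qpp = 0.000000, Gamma_qpq = -0.554976, Gamma_qqq = 0.000000; k4 = (-1.372499, -1.511086, -2.186486, 2.302000)
  Y <- Y + (h/6)(k1 + 2k2 + 2k3 + k4): p = -0.5657, q = -0.0784, dp/dtau = -1.3724, dq/dtau = -1.5109
step 2:
  k1: at (p, q) = (-0.565672, -0.078410), (dp/dtau, dq/dtau) = (-1.372445, -1.510925); Gamma_ppp = -0.431091, Gamma_ppq = 0.000000, Gamma_pqq = 1.313263, Gamma_qpp = 0.000000, Gamma_qpq = -0.554979, Gamma_qqq = 0.000000; k1 = (-1.372445, -1.510925, -2.186035, 2.301676)
  k2: at (p, q) = (-0.599983, -0.116183), (dp/dtau, dq/dtau) = (-1.427096, -1.453383); Gamma_ppp = -0.427077, Gamma_ppq = 0.000000, Gamma_pqq = 1.326062, Gamma_qpp = 0.000000, Gamma_qpq = -0.555555, Gamma_qqq = 0.000000; k2 = (-1.427096, -1.453383, -1.931283, 2.304574)
  k3: at (p, q) = (-0.601349, -0.114744), (dp/dtau, dq/dtau) = (-1.420728, -1.453310); Gamma_ppp = -0.426917, Gamma_ppq = 0.000000, Gamma_pqq = 1.326571, Gamma_qpp = 0.000000, Gamma_qpq = -0.555573, Gamma_qqq = 0.000000; k3 = (-1.420728, -1.453310, -1.940149, 2.294250)
  k4: at (p, q) = (-0.636708, -0.151075), (dp/dtau, dq/dtau) = (-1.469453, -1.396212); Gamma_ppp = -0.422767, Gamma_ppq = 0.000000, Gamma_pqq = 1.339746, Gamma_qpp = 0.000000, Gamma_qpq = -0.555920, Gamma_qqq = 0.000000; k4 = (-1.469453, -1.396212, -1.698836, 2.281127)
  Y <- Y + (h/6)(k1 + 2k2 + 2k3 + k4): p = -0.6368, q = -0.1511, dp/dtau = -1.4693, dq/dtau = -1.3961
step 3:
  k1: at (p, q) = (-0.636818, -0.151081), (dp/dtau, dq/dtau) = (-1.469343, -1.396088); Gamma_ppp = -0.422754, Gamma_ppq = 0.000000, Gamma_pqq = 1.339787, Gamma_qpp = 0.000000, Gamma_qpq = -0.555921, Gamma_qqq = 0.000000; k1 = (-1.469343, -1.396088, -1.698613, 2.280756)
  k2: at (p, q) = (-0.673552, -0.185983), (dp/dtau, dq/dtau) = (-1.511809, -1.339069); Gamma_ppp = -0.418437, Gamma_ppq = 0.000000, Gamma_pqq = 1.353468, Gamma_qpp = 0.000000, Gamma_qpq = -0.556038, Gamma_qqq = 0.000000; k2 = (-1.511809, -1.339069, -1.470546, 2.251306)
  k3: at (p, q) = (-0.674613, -0.184557), (dp/dtau, dq/dtau) = (-1.506107, -1.339805); Gamma_ppp = -0.418312, Gamma_ppq = 0.000000, Gamma_pqq = 1.353863, Gamma_qpp = 0.000000, Gamma_qpq = -0.556038, Gamma_qqq = 0.000000; k3 = (-1.506107, -1.339805, -1.481408, 2.244048)
  k4: at (p, q) = (-0.712123, -0.218071), (dp/dtau, dq/dtau) = (-1.543414, -1.283885); Gamma_ppp = -0.413906, Gamma_ppq = 0.000000, Gamma_pqq = 1.367836, Gamma_qpp = 0.000000, Gamma_qpq = -0.555913, Gamma_qqq = 0.000000; k4 = (-1.543414, -1.283885, -1.268711, 2.203155)
  Y <- Y + (h/6)(k1 + 2k2 + 2k3 + k4): p = -0.7122, q = -0.2181, dp/dtau = -1.5433, dq/dtau = -1.2838
step 4:
  k1: at (p, q) = (-0.712223, -0.218062), (dp/dtau, dq/dtau) = (-1.543270, -1.283799); Gamma_ppp = -0.413895, Gamma_ppq = 0.000000, Gamma_pqq = 1.367873, Gamma_qpp = 0.000000, Gamma_qpq = -0.555912, Gamma_qqq = 0.000000; k1 = (-1.543270, -1.283799, -1.268681, 2.202800)
  k2: at (p, q) = (-0.750805, -0.250157), (dp/dtau, dq/dtau) = (-1.574987, -1.228729); Gamma_ppp = -0.409375, Gamma_ppq = 0.000000, Gamma_pqq = 1.382258, Gamma_qpp = 0.000000, Gamma_qpq = -0.555546, Gamma_qqq = 0.000000; k2 = (-1.574987, -1.228729, -1.071410, 2.150220)
  k3: at (p, q) = (-0.751598, -0.248780), (dp/dtau, dq/dtau) = (-1.570055, -1.230044); Gamma_ppp = -0.409282, Gamma_ppq = 0.000000, Gamma_pqq = 1.382554, Gamma_qpp = 0.000000, Gamma_qpq = -0.555536, Gamma_qqq = 0.000000; k3 = (-1.570055, -1.230044, -1.082904, 2.145742)
  k4: at (p, q) = (-0.790726, -0.279564), (dp/dtau, dq/dtau) = (-1.597415, -1.176512); Gamma_ppp = -0.404718, Gamma_ppq = 0.000000, Gamma_pqq = 1.397164, Gamma_qpp = 0.000000, Gamma_qpq = -0.554931, Gamma_qqq = 0.000000; k4 = (-1.597415, -1.176512, -0.901194, 2.085849)
  Y <- Y + (h/6)(k1 + 2k2 + 2k3 + k4): p = -0.7908, q = -0.2795, dp/dtau = -1.5973, dq/dtau = -1.1765

Answer: p = -0.7908, q = -0.2795, dp/dtau = -1.5973, dq/dtau = -1.1765


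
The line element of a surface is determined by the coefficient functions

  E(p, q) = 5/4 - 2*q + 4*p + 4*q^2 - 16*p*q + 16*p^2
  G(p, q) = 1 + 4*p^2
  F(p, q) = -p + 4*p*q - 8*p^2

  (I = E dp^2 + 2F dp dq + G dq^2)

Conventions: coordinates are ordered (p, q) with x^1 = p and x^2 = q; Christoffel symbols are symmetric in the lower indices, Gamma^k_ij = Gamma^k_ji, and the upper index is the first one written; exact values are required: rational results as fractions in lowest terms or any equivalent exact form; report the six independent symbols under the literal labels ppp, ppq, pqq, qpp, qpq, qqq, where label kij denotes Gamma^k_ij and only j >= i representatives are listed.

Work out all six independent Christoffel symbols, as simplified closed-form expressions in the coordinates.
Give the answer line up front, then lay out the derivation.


Answer: Gamma_ppp = (64*p - 32*q + 8)/(80*p^2 - 64*p*q + 16*p + 16*q^2 - 8*q + 5), Gamma_ppq = (-32*p + 16*q - 4)/(80*p^2 - 64*p*q + 16*p + 16*q^2 - 8*q + 5), Gamma_pqq = 0, Gamma_qpp = -32*p/(80*p^2 - 64*p*q + 16*p + 16*q^2 - 8*q + 5), Gamma_qpq = 16*p/(80*p^2 - 64*p*q + 16*p + 16*q^2 - 8*q + 5), Gamma_qqq = 0

E = 5/4 - 2*q + 4*p + 4*q^2 - 16*p*q + 16*p^2; F = -p + 4*p*q - 8*p^2; G = 1 + 4*p^2
Gamma^k_ij = (1/2) g^{kl} (d_i g_jl + d_j g_il - d_l g_ij), with g^inv = (1/(EG-F^2)) [[G, -F], [-F, E]]
first partials: E_p = 4 - 16*q + 32*p, E_q = -2 + 8*q - 16*p, F_p = -1 + 4*q - 16*p, F_q = 4*p, G_p = 8*p, G_q = 0
D = EG - F^2 = 5/4 - 2*q + 4*p + 4*q^2 - 16*p*q + 20*p^2
expanded: Gamma^p_pp = (G E_p - 2F F_p + F E_q)/(2D), Gamma^p_pq = (G E_q - F G_p)/(2D), Gamma^p_qq = (2G F_q - G G_p - F G_q)/(2D), Gamma^q_pp = (2E F_p - E E_q - F E_p)/(2D), Gamma^q_pq = (E G_p - F E_q)/(2D), Gamma^q_qq = (E G_q - 2F F_q + F G_p)/(2D); substitute and cancel common factors


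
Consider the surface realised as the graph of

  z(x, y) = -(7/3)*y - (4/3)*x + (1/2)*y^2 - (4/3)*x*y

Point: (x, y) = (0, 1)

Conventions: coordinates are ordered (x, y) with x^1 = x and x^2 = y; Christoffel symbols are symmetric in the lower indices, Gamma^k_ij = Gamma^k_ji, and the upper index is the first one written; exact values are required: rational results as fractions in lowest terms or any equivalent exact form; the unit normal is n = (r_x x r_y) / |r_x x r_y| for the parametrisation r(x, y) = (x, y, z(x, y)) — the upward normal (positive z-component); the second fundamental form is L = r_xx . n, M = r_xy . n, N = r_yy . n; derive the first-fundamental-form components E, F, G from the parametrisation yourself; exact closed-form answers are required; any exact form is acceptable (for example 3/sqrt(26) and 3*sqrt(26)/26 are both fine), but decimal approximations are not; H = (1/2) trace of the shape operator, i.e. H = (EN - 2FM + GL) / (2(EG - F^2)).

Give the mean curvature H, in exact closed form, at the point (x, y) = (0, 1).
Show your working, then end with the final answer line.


z_x = -8/3, z_y = -4/3, z_xx = 0, z_xy = -4/3, z_yy = 1
E = 73/9, F = 32/9, G = 25/9; answer radicand W^2 = 89/9
unnormalised second-form numerators: l = 0, m = -4/3, n = 1; L = l/sqrt(89/9), and similarly M = m/sqrt(W^2), N = n/sqrt(W^2)
H = (E*n - 2*F*m + G*l) / (2*(EG - F^2)*sqrt(W^2)); E*n - 2*F*m + G*l = 475/27, EG - F^2 = 89/9, so H = (475/534)/sqrt(89/9)

Answer: H = 475*sqrt(89)/15842


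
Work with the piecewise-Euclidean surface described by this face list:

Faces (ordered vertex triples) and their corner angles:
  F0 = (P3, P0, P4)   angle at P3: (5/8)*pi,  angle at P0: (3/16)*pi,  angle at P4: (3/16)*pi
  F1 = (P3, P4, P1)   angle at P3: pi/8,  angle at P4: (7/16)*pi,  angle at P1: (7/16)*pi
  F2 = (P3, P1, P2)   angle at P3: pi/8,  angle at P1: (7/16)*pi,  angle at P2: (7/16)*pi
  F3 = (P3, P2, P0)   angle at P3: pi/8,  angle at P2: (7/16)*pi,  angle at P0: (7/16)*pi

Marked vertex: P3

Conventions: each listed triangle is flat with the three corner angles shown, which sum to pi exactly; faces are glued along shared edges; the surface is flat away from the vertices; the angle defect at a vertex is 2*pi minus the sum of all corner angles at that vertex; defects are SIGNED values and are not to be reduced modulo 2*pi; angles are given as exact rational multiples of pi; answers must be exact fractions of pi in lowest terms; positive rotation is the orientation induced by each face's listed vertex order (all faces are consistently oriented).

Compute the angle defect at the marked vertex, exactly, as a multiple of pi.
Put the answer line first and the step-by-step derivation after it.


Answer: defect(P3) = pi

Sum of corner angles at P3: pi
defect = 2*pi - pi


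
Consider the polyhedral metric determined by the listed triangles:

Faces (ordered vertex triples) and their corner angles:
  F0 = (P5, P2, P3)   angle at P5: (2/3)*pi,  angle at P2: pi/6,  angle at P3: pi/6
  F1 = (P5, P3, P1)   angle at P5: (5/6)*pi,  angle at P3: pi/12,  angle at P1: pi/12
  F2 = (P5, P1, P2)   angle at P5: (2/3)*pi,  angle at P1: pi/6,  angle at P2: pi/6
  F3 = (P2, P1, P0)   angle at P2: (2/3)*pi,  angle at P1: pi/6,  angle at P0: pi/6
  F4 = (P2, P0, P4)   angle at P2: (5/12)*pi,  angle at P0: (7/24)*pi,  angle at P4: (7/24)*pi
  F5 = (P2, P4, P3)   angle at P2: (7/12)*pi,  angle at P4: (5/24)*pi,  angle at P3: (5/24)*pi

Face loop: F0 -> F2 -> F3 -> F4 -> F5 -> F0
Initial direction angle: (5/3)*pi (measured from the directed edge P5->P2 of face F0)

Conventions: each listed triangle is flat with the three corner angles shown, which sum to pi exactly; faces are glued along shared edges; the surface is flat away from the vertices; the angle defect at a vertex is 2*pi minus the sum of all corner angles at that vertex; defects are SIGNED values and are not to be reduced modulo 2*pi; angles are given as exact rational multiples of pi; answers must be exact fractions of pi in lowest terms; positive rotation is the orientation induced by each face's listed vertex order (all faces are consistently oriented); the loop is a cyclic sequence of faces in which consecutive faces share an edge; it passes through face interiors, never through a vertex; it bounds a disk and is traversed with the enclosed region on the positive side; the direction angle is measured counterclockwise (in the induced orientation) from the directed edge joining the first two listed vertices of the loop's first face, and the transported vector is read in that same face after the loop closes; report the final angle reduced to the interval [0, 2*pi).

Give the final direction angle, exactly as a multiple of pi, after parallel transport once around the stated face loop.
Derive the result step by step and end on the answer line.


enclosed vertex P2: corner angles sum to 2*pi, defect = 2*pi - 2*pi = 0
summing the enclosed defects onto the initial angle, mod 2*pi in the induced orientation:
final angle = (5/3)*pi + 0 = (5/3)*pi (mod 2*pi)

Answer: final direction angle = (5/3)*pi


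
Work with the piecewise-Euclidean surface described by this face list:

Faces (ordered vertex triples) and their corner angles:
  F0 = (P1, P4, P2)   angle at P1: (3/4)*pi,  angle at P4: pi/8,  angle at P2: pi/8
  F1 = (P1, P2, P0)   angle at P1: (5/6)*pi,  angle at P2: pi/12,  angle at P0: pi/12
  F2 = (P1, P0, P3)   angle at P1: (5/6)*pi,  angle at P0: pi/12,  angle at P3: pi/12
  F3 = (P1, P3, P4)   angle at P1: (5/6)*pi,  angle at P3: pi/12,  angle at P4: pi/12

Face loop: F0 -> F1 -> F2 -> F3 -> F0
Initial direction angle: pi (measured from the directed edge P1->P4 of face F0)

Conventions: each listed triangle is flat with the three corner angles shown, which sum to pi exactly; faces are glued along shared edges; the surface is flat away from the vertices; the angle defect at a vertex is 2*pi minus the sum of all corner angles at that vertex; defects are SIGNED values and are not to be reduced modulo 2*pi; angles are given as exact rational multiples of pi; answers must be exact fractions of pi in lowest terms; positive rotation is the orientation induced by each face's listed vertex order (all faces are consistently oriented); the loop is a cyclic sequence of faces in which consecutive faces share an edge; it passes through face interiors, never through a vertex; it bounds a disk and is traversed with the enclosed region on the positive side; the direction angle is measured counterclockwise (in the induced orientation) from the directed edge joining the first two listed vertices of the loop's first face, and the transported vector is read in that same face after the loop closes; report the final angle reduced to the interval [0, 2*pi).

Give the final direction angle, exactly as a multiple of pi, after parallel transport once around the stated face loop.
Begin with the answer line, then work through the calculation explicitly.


Answer: final direction angle = (7/4)*pi

enclosed vertex P1: corner angles sum to (13/4)*pi, defect = 2*pi - (13/4)*pi = (-5/4)*pi
the final direction is the initial angle plus the enclosed defects, taken mod 2*pi in the induced orientation
final angle = pi - (5/4)*pi = (7/4)*pi (mod 2*pi)
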